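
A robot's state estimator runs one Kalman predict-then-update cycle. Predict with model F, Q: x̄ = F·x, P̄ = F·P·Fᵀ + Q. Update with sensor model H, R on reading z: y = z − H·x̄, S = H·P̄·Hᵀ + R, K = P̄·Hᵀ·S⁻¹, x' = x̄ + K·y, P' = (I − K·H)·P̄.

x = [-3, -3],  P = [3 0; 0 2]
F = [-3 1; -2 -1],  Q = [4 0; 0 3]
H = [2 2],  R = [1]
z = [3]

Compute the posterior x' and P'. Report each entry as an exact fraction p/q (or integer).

x̄ = F·x = [6, 9]
P̄ = F·P·Fᵀ + Q = [33 16; 16 17]
y = z − H·x̄ = [-27]
S = H·P̄·Hᵀ + R = [329]
K = P̄·Hᵀ·S⁻¹ = [14/47; 66/329]
x' = x̄ + K·y = [-96/47, 1179/329]
P' = (I − K·H)·P̄ = [179/47 -172/47; -172/47 1237/329]

x' = [-96/47, 1179/329]
P' = [179/47 -172/47; -172/47 1237/329]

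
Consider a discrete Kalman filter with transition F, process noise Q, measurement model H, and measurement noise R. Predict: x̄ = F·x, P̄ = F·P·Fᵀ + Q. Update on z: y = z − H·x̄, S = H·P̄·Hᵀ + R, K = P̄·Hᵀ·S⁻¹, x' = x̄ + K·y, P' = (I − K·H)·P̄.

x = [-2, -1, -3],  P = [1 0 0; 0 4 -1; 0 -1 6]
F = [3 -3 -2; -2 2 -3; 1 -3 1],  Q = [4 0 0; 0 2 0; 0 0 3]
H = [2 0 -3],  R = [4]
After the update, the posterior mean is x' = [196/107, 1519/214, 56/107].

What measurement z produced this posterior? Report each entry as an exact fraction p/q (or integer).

x̄ = F·x = [3, 11, -2]
P̄ = F·P·Fᵀ + Q = [61 1 24; 1 88 -55; 24 -55 52]
S = H·P̄·Hᵀ + R = [428]
K = P̄·Hᵀ·S⁻¹ = [25/214; 167/428; -27/107]
x' − x̄ = [-125/107, -835/214, 270/107] = K·y
y = (KᵀK)⁻¹·Kᵀ·(x' − x̄) = [-10]
z = y + H·x̄ = [-10] + [12] = [2]

z = [2]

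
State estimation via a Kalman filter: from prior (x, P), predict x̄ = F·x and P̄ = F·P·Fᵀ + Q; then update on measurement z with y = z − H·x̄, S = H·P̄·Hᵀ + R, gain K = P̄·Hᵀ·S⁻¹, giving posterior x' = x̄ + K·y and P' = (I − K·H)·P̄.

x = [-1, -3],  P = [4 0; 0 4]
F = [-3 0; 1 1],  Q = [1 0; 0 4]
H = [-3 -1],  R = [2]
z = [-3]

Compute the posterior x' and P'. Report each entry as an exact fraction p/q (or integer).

x̄ = F·x = [3, -4]
P̄ = F·P·Fᵀ + Q = [37 -12; -12 12]
y = z − H·x̄ = [2]
S = H·P̄·Hᵀ + R = [275]
K = P̄·Hᵀ·S⁻¹ = [-9/25; 24/275]
x' = x̄ + K·y = [57/25, -1052/275]
P' = (I − K·H)·P̄ = [34/25 -84/25; -84/25 2724/275]

x' = [57/25, -1052/275]
P' = [34/25 -84/25; -84/25 2724/275]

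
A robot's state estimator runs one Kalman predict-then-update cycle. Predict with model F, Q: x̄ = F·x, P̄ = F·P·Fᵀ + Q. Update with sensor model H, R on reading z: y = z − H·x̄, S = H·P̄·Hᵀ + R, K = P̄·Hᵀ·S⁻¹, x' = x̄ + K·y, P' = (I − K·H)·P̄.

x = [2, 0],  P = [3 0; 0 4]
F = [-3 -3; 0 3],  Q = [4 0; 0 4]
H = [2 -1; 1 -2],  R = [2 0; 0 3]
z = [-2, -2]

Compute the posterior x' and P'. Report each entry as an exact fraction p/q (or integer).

x' = [-283/280, 251/910]
P' = [601/560 131/140; 131/140 613/455]

x̄ = F·x = [-6, 0]
P̄ = F·P·Fᵀ + Q = [67 -36; -36 40]
y = z − H·x̄ = [10, 4]
S = H·P̄·Hᵀ + R = [454 394; 394 374]
K = P̄·Hᵀ·S⁻¹ = [339/560 -149/560; 477/1820 -1067/1820]
x' = x̄ + K·y = [-283/280, 251/910]
P' = (I − K·H)·P̄ = [601/560 131/140; 131/140 613/455]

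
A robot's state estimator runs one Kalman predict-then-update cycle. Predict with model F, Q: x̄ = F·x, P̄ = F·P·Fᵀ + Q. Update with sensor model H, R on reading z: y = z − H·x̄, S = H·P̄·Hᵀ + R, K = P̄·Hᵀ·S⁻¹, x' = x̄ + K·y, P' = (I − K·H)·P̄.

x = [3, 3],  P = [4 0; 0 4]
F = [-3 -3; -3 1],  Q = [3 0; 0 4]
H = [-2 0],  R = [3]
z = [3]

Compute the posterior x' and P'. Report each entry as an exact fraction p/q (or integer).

x' = [-168/101, -78/101]
P' = [75/101 24/101; 24/101 3676/101]

x̄ = F·x = [-18, -6]
P̄ = F·P·Fᵀ + Q = [75 24; 24 44]
y = z − H·x̄ = [-33]
S = H·P̄·Hᵀ + R = [303]
K = P̄·Hᵀ·S⁻¹ = [-50/101; -16/101]
x' = x̄ + K·y = [-168/101, -78/101]
P' = (I − K·H)·P̄ = [75/101 24/101; 24/101 3676/101]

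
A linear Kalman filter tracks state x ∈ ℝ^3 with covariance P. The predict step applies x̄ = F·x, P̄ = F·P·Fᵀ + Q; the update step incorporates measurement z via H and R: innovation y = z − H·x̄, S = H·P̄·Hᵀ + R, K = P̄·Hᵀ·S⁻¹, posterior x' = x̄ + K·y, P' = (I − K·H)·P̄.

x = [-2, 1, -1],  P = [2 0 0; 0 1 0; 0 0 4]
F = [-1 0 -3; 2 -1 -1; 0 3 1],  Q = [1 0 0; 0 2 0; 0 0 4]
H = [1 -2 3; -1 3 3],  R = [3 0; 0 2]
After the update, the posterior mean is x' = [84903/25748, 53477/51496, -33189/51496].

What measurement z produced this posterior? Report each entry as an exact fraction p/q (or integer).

x̄ = F·x = [5, -4, 2]
P̄ = F·P·Fᵀ + Q = [39 8 -12; 8 15 -7; -12 -7 17]
S = H·P̄·Hᵀ + R = [235 43; 43 227]
K = P̄·Hᵀ·S⁻¹ = [-379/25748 -5713/25748; -10449/51496 5609/51496; 10225/51496 7591/51496]
x' − x̄ = [-43837/25748, 259461/51496, -136181/51496] = K·y
y = (KᵀK)⁻¹·Kᵀ·(x' − x̄) = [-20, 9]
z = y + H·x̄ = [-20, 9] + [19, -11] = [-1, -2]

z = [-1, -2]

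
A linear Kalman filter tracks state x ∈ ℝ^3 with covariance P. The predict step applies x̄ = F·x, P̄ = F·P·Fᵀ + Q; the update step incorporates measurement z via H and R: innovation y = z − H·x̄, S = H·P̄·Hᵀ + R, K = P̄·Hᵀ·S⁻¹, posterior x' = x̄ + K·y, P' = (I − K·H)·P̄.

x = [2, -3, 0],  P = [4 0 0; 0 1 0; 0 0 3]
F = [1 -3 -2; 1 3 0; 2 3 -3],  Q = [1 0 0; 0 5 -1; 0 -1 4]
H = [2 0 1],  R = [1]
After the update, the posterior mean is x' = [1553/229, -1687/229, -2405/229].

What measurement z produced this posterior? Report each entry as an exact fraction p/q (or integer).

z = [3]

x̄ = F·x = [11, -7, -5]
P̄ = F·P·Fᵀ + Q = [26 -5 17; -5 18 16; 17 16 56]
S = H·P̄·Hᵀ + R = [229]
K = P̄·Hᵀ·S⁻¹ = [69/229; 6/229; 90/229]
x' − x̄ = [-966/229, -84/229, -1260/229] = K·y
y = (KᵀK)⁻¹·Kᵀ·(x' − x̄) = [-14]
z = y + H·x̄ = [-14] + [17] = [3]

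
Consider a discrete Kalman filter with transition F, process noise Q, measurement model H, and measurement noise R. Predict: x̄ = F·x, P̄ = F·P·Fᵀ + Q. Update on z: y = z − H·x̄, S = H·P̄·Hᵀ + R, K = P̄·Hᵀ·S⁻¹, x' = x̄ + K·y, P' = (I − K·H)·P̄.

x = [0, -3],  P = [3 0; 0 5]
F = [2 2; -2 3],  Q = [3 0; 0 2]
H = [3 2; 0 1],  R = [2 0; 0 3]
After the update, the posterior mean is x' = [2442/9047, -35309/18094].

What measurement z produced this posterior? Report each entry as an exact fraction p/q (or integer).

x̄ = F·x = [-6, -9]
P̄ = F·P·Fᵀ + Q = [35 18; 18 59]
S = H·P̄·Hᵀ + R = [769 172; 172 62]
K = P̄·Hᵀ·S⁻¹ = [2823/9047 -5205/9047; 258/9047 15787/18094]
x' − x̄ = [56724/9047, 127537/18094] = K·y
y = (KᵀK)⁻¹·Kᵀ·(x' − x̄) = [33, 7]
z = y + H·x̄ = [33, 7] + [-36, -9] = [-3, -2]

z = [-3, -2]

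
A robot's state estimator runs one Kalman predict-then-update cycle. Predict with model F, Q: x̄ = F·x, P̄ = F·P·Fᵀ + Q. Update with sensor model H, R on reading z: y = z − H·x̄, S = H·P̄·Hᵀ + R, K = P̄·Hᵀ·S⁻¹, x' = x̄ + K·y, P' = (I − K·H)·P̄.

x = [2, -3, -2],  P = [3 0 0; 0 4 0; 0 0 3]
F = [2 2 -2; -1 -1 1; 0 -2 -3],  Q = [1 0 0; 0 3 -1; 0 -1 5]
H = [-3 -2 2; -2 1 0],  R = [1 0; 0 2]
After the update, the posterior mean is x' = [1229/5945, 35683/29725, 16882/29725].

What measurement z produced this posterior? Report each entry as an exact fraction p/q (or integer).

z = [-2, 1]

x̄ = F·x = [2, -1, 12]
P̄ = F·P·Fᵀ + Q = [41 -20 2; -20 13 -2; 2 -2 48]
S = H·P̄·Hᵀ + R = [366 188; 188 259]
K = P̄·Hᵀ·S⁻¹ = [-257/11890 -2248/5945; -1097/29725 6879/29725; 12737/29725 -9934/29725]
x' − x̄ = [-10661/5945, 65408/29725, -339818/29725] = K·y
y = (KᵀK)⁻¹·Kᵀ·(x' − x̄) = [-22, 6]
z = y + H·x̄ = [-22, 6] + [20, -5] = [-2, 1]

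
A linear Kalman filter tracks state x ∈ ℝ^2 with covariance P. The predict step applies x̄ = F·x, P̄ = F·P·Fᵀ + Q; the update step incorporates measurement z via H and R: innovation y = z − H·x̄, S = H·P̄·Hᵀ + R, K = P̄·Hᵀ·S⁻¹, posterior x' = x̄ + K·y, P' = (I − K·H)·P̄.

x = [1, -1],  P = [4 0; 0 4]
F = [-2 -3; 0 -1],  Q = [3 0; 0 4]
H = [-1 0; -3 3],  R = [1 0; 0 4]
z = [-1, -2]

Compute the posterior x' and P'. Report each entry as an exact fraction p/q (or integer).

x̄ = F·x = [1, 1]
P̄ = F·P·Fᵀ + Q = [55 12; 12 8]
y = z − H·x̄ = [0, -2]
S = H·P̄·Hᵀ + R = [56 129; 129 355]
K = P̄·Hᵀ·S⁻¹ = [-2884/3239 -129/3239; -2712/3239 876/3239]
x' = x̄ + K·y = [3497/3239, 1487/3239]
P' = (I − K·H)·P̄ = [2884/3239 2712/3239; 2712/3239 3880/3239]

x' = [3497/3239, 1487/3239]
P' = [2884/3239 2712/3239; 2712/3239 3880/3239]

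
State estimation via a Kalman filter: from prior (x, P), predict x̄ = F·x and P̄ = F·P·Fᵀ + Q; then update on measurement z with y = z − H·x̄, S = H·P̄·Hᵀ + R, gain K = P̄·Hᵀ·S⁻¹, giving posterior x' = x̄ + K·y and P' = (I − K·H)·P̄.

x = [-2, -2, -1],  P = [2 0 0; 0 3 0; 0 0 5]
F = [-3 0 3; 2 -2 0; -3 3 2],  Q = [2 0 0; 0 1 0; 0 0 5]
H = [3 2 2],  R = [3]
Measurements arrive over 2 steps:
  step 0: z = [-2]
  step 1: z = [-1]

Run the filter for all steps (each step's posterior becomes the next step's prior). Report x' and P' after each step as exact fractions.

step 0: x' = [1563/1144, 189/572, -482/143], P' = [3071/1144 345/572 -612/143; 345/572 5277/286 -2778/143; -612/143 -2778/143 3738/143]
step 1: x' = [3104238/5775527, 30193818/5775527, -37836070/5775527], P' = [15427129/5775527 37733988/5775527 -58640445/5775527; 37733988/5775527 377362719/5775527 -433485558/5775527; -58640445/5775527 -433485558/5775527 521945799/5775527]

step 0: x̄ = F·x = [3, 0, -2]
step 0: P̄ = F·P·Fᵀ + Q = [65 -12 48; -12 21 -30; 48 -30 70]
step 0: y = z − H·x̄ = [-7]
step 0: S = H·P̄·Hᵀ + R = [1144]
step 0: K = P̄·Hᵀ·S⁻¹ = [267/1144; -27/572; 28/143]
step 0: x' = x̄ + K·y = [1563/1144, 189/572, -482/143]
step 0: P' = (I − K·H)·P̄ = [3071/1144 345/572 -612/143; 345/572 5277/286 -2778/143; -612/143 -2778/143 3738/143]
step 1: x̄ = F·x = [-16257/1144, 1185/572, -11267/1144]
step 1: P̄ = F·P·Fᵀ + Q = [387191/1144 44841/572 74277/1144; 44841/572 23085/286 -33741/572; 74277/1144 -33741/572 122591/1144]
step 1: y = z − H·x̄ = [65421/1144]
step 1: S = H·P̄·Hᵀ + R = [5775527/1144]
step 1: K = P̄·Hᵀ·S⁻¹ = [1489491/5775527; 318762/5775527; 333049/5775527]
step 1: x' = x̄ + K·y = [3104238/5775527, 30193818/5775527, -37836070/5775527]
step 1: P' = (I − K·H)·P̄ = [15427129/5775527 37733988/5775527 -58640445/5775527; 37733988/5775527 377362719/5775527 -433485558/5775527; -58640445/5775527 -433485558/5775527 521945799/5775527]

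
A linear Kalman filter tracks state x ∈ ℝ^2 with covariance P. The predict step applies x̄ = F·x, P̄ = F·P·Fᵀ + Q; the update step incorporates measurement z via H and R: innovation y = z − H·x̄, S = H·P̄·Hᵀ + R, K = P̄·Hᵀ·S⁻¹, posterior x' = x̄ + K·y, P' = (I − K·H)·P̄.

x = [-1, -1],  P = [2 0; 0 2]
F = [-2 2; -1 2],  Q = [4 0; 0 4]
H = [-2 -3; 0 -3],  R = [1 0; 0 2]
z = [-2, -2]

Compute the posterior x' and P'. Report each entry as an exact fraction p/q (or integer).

x' = [235/1431, 551/954]
P' = [928/1431 -134/477; -134/477 31/159]

x̄ = F·x = [0, -1]
P̄ = F·P·Fᵀ + Q = [20 12; 12 14]
y = z − H·x̄ = [-5, -5]
S = H·P̄·Hᵀ + R = [351 198; 198 128]
K = P̄·Hᵀ·S⁻¹ = [-650/1431 67/159; -11/477 -31/106]
x' = x̄ + K·y = [235/1431, 551/954]
P' = (I − K·H)·P̄ = [928/1431 -134/477; -134/477 31/159]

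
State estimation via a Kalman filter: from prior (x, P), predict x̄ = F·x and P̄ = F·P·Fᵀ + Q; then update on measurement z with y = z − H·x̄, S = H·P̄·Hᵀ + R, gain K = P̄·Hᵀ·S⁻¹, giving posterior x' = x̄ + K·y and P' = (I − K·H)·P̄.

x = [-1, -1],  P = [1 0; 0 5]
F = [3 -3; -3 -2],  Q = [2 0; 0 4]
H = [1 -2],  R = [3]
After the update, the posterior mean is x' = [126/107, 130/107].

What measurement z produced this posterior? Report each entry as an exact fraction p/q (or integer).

z = [-1]

x̄ = F·x = [0, 5]
P̄ = F·P·Fᵀ + Q = [56 21; 21 33]
S = H·P̄·Hᵀ + R = [107]
K = P̄·Hᵀ·S⁻¹ = [14/107; -45/107]
x' − x̄ = [126/107, -405/107] = K·y
y = (KᵀK)⁻¹·Kᵀ·(x' − x̄) = [9]
z = y + H·x̄ = [9] + [-10] = [-1]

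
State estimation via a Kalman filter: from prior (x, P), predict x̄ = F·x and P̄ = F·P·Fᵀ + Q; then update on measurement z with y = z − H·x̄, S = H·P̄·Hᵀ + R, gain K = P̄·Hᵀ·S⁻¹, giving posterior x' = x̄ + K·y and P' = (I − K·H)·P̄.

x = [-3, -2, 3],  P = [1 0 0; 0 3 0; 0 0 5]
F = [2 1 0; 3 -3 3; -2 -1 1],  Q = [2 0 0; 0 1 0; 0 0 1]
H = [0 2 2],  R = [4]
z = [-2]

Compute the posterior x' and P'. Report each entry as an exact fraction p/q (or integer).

x̄ = F·x = [-8, 6, 11]
P̄ = F·P·Fᵀ + Q = [9 -3 -7; -3 82 18; -7 18 13]
y = z − H·x̄ = [-36]
S = H·P̄·Hᵀ + R = [528]
K = P̄·Hᵀ·S⁻¹ = [-5/132; 25/66; 31/264]
x' = x̄ + K·y = [-73/11, -84/11, 149/22]
P' = (I − K·H)·P̄ = [272/33 151/33 -307/66; 151/33 206/33 -181/33; -307/66 -181/33 755/132]

x' = [-73/11, -84/11, 149/22]
P' = [272/33 151/33 -307/66; 151/33 206/33 -181/33; -307/66 -181/33 755/132]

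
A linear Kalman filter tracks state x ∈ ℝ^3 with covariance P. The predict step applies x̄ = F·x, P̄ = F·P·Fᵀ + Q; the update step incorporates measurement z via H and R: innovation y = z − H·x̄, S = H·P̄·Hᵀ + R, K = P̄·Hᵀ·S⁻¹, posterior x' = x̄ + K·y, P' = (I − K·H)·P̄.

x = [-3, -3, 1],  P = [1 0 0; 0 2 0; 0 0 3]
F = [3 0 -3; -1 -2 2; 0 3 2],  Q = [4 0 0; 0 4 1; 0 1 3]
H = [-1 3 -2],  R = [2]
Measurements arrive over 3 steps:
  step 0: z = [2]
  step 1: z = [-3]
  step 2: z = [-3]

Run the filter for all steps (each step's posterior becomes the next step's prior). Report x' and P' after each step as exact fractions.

step 0: x̄ = F·x = [-12, 11, -7]
step 0: P̄ = F·P·Fᵀ + Q = [40 -21 -18; -21 25 1; -18 1 33]
step 0: y = z − H·x̄ = [-57]
step 0: S = H·P̄·Hᵀ + R = [441]
step 0: K = P̄·Hᵀ·S⁻¹ = [-67/441; 94/441; -5/49]
step 0: x' = x̄ + K·y = [-491/147, -169/147, -58/49]
step 0: P' = (I − K·H)·P̄ = [13151/441 -2963/441 -1217/49; -2963/441 2189/441 519/49; -1217/49 519/49 1392/49]
step 1: x̄ = F·x = [-317/49, 481/147, -285/49]
step 1: P̄ = F·P·Fᵀ + Q = [47781/49 -55798/147 -23288/49; -55798/147 68375/441 25852/147; -23288/49 25852/147 14132/49]
step 1: y = z − H·x̄ = [-1515/49]
step 1: S = H·P̄·Hᵀ + R = [87818/49]
step 1: K = P̄·Hᵀ·S⁻¹ = [-57003/87818; 72469/263454; 10438/43909]
step 1: x' = x̄ + K·y = [1194311/87818, -1378573/263454, -578115/43909]
step 1: P' = (I − K·H)·P̄ = [19320201/87818 -15696293/263454 -8725622/43909; -15696293/263454 1707029/87818 2576218/43909; -8725622/43909 2576218/43909 8216700/43909]
step 2: x̄ = F·x = [7051623/87818, -7763167/263454, -3691033/87818]
step 2: P̄ = F·P·Fᵀ + Q = [636256073/87818 -251314997/87818 -296768667/87818; -251314997/87818 299670859/263454 116482897/87818; -296768667/87818 116482897/87818 143189547/87818]
step 2: y = z − H·x̄ = [188665/2311]
step 2: S = H·P̄·Hᵀ + R = [27137448/2311]
step 2: K = P̄·Hᵀ·S⁻¹ = [-20964835/27137448; 8368949/27137448; 789119/2261454]
step 2: x' = x̄ + K·y = [8883706157/515611512, -2212229611/515611512, -290966483/21483813]
step 2: P' = (I − K·H)·P̄ = [122120823407/515611512 -33061344913/515611512 -4593920717/21483813; -33061344913/515611512 10660703423/515611512 1348446565/21483813; -4593920717/21483813 1348446565/21483813 2874755717/14322542]

step 0: x' = [-491/147, -169/147, -58/49], P' = [13151/441 -2963/441 -1217/49; -2963/441 2189/441 519/49; -1217/49 519/49 1392/49]
step 1: x' = [1194311/87818, -1378573/263454, -578115/43909], P' = [19320201/87818 -15696293/263454 -8725622/43909; -15696293/263454 1707029/87818 2576218/43909; -8725622/43909 2576218/43909 8216700/43909]
step 2: x' = [8883706157/515611512, -2212229611/515611512, -290966483/21483813], P' = [122120823407/515611512 -33061344913/515611512 -4593920717/21483813; -33061344913/515611512 10660703423/515611512 1348446565/21483813; -4593920717/21483813 1348446565/21483813 2874755717/14322542]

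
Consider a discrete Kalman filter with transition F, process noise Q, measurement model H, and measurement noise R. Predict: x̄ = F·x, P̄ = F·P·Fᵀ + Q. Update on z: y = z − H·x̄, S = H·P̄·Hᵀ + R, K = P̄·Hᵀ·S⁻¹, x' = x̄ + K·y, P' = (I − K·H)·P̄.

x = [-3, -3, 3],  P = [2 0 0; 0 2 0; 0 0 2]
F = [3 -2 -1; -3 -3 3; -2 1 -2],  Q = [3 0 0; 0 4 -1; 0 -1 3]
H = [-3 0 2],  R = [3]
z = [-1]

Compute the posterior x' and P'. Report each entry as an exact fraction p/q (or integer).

x' = [-513/170, 6742/255, -424/85]
P' = [707/170 -591/85 501/85; -591/85 14548/255 -881/85; 501/85 -881/85 771/85]

x̄ = F·x = [-6, 27, -3]
P̄ = F·P·Fᵀ + Q = [31 -12 -12; -12 58 -7; -12 -7 21]
y = z − H·x̄ = [-13]
S = H·P̄·Hᵀ + R = [510]
K = P̄·Hᵀ·S⁻¹ = [-39/170; 11/255; 13/85]
x' = x̄ + K·y = [-513/170, 6742/255, -424/85]
P' = (I − K·H)·P̄ = [707/170 -591/85 501/85; -591/85 14548/255 -881/85; 501/85 -881/85 771/85]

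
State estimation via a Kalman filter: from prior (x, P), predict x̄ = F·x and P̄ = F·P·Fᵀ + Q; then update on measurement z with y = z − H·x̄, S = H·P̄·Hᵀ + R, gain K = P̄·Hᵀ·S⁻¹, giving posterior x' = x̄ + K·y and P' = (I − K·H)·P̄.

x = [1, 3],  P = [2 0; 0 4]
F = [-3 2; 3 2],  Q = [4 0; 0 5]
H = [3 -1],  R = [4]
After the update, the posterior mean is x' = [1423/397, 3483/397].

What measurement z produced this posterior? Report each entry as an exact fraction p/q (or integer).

x̄ = F·x = [3, 9]
P̄ = F·P·Fᵀ + Q = [38 -2; -2 39]
S = H·P̄·Hᵀ + R = [397]
K = P̄·Hᵀ·S⁻¹ = [116/397; -45/397]
x' − x̄ = [232/397, -90/397] = K·y
y = (KᵀK)⁻¹·Kᵀ·(x' − x̄) = [2]
z = y + H·x̄ = [2] + [0] = [2]

z = [2]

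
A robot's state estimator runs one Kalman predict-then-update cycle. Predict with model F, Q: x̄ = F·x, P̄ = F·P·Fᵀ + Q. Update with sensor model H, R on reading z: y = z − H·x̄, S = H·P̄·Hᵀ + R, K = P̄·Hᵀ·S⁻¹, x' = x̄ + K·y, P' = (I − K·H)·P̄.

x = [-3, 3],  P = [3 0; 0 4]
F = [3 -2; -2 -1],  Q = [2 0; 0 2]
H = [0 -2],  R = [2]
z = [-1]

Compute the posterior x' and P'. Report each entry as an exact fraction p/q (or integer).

x' = [-505/37, 21/37]
P' = [1465/37 -10/37; -10/37 18/37]

x̄ = F·x = [-15, 3]
P̄ = F·P·Fᵀ + Q = [45 -10; -10 18]
y = z − H·x̄ = [5]
S = H·P̄·Hᵀ + R = [74]
K = P̄·Hᵀ·S⁻¹ = [10/37; -18/37]
x' = x̄ + K·y = [-505/37, 21/37]
P' = (I − K·H)·P̄ = [1465/37 -10/37; -10/37 18/37]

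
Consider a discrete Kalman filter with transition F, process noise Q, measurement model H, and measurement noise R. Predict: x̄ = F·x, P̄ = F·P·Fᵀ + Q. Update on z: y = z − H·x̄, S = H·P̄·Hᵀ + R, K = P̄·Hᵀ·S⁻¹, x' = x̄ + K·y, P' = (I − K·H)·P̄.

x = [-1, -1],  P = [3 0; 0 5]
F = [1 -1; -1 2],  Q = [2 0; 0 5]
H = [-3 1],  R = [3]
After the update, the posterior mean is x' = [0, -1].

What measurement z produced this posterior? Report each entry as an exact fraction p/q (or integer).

x̄ = F·x = [0, -1]
P̄ = F·P·Fᵀ + Q = [10 -13; -13 28]
S = H·P̄·Hᵀ + R = [199]
K = P̄·Hᵀ·S⁻¹ = [-43/199; 67/199]
x' − x̄ = [0, 0] = K·y
y = (KᵀK)⁻¹·Kᵀ·(x' − x̄) = [0]
z = y + H·x̄ = [0] + [-1] = [-1]

z = [-1]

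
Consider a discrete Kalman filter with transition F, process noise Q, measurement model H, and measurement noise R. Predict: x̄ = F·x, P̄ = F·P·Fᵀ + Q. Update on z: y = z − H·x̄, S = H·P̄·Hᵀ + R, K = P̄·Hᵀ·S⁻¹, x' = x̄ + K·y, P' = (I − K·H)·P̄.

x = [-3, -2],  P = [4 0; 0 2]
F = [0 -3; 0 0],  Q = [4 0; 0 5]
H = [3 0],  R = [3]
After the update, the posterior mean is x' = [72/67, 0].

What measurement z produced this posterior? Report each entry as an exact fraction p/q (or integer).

z = [3]

x̄ = F·x = [6, 0]
P̄ = F·P·Fᵀ + Q = [22 0; 0 5]
S = H·P̄·Hᵀ + R = [201]
K = P̄·Hᵀ·S⁻¹ = [22/67; 0]
x' − x̄ = [-330/67, 0] = K·y
y = (KᵀK)⁻¹·Kᵀ·(x' − x̄) = [-15]
z = y + H·x̄ = [-15] + [18] = [3]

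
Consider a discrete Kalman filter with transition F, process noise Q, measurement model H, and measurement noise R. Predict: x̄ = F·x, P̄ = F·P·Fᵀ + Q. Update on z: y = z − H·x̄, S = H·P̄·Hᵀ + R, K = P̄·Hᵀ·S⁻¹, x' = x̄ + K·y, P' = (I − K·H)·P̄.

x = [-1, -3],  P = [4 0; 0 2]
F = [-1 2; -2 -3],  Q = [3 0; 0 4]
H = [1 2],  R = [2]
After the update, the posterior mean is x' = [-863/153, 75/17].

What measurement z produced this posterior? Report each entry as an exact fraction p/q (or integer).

z = [3]

x̄ = F·x = [-5, 11]
P̄ = F·P·Fᵀ + Q = [15 -4; -4 38]
S = H·P̄·Hᵀ + R = [153]
K = P̄·Hᵀ·S⁻¹ = [7/153; 8/17]
x' − x̄ = [-98/153, -112/17] = K·y
y = (KᵀK)⁻¹·Kᵀ·(x' − x̄) = [-14]
z = y + H·x̄ = [-14] + [17] = [3]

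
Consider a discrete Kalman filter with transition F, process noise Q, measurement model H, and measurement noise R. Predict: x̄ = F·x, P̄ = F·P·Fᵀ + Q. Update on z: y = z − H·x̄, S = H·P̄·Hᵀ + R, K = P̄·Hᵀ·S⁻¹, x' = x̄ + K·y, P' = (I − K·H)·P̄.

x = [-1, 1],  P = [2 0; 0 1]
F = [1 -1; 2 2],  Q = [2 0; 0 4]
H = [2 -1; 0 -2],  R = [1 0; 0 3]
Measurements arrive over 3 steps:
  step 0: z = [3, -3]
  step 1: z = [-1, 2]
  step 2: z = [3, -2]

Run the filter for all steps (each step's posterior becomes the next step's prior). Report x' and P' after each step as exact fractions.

step 0: x' = [2614/1367, 1668/1367], P' = [547/1367 462/1367; 462/1367 960/1367]
step 1: x' = [-360134/741985, -216016/741985], P' = [264499/741985 215706/741985; 215706/741985 481944/741985]
step 2: x' = [589343578/376617223, 196605784/376617223], P' = [133947215/376617223 108881226/376617223; 108881226/376617223 243409872/376617223]

step 0: x̄ = F·x = [-2, 0]
step 0: P̄ = F·P·Fᵀ + Q = [5 2; 2 16]
step 0: y = z − H·x̄ = [7, -3]
step 0: S = H·P̄·Hᵀ + R = [29 24; 24 67]
step 0: K = P̄·Hᵀ·S⁻¹ = [632/1367 -308/1367; -36/1367 -640/1367]
step 0: x' = x̄ + K·y = [2614/1367, 1668/1367]
step 0: P' = (I − K·H)·P̄ = [547/1367 462/1367; 462/1367 960/1367]
step 1: x̄ = F·x = [946/1367, 8564/1367]
step 1: P̄ = F·P·Fᵀ + Q = [3317/1367 -826/1367; -826/1367 15192/1367]
step 1: y = z − H·x̄ = [5305/1367, 19862/1367]
step 1: S = H·P̄·Hᵀ + R = [33131/1367 33688/1367; 33688/1367 64869/1367]
step 1: K = P̄·Hᵀ·S⁻¹ = [313292/741985 -143804/741985; -50532/741985 -321296/741985]
step 1: x' = x̄ + K·y = [-360134/741985, -216016/741985]
step 1: P' = (I − K·H)·P̄ = [264499/741985 215706/741985; 215706/741985 481944/741985]
step 2: x̄ = F·x = [-144118/741985, -230460/148397]
step 2: P̄ = F·P·Fᵀ + Q = [1799001/741985 -86978/148397; -86978/148397 1535872/148397]
step 2: y = z − H·x̄ = [1361891/741985, -757714/148397]
step 2: S = H·P̄·Hᵀ + R = [17356909/741985 3419656/148397; 3419656/148397 6588679/148397]
step 2: K = P̄·Hᵀ·S⁻¹ = [159013204/376617223 -72587484/376617223; -25647420/376617223 -162273248/376617223]
step 2: x' = x̄ + K·y = [589343578/376617223, 196605784/376617223]
step 2: P' = (I − K·H)·P̄ = [133947215/376617223 108881226/376617223; 108881226/376617223 243409872/376617223]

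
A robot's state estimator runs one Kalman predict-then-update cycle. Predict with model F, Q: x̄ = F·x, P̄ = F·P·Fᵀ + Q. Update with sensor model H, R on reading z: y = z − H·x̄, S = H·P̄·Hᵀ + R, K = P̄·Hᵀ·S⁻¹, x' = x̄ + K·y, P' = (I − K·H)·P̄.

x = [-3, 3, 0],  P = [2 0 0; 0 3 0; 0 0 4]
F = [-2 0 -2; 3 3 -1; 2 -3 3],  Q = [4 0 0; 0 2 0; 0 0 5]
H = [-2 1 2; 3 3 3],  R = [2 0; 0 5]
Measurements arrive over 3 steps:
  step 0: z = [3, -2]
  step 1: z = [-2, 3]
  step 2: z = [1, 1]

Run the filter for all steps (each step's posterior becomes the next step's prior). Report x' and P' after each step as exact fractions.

step 0: x' = [-40102/20713, 69350/20713, -89655/41426], P' = [137540/62139 -504136/62139 125212/20713; -504136/62139 2089364/62139 -518151/20713; 125212/20713 -518151/20713 781763/41426]
step 1: x' = [2565855787/1424685197, -10149091743/2849370394, 14765071691/5698740788], P' = [1215827272/1424685197 -3762646702/1424685197 2837439385/1424685197; -3762646702/1424685197 16491940029/1424685197 -24771231299/2849370394; 2837439385/1424685197 -24771231299/2849370394 38682803963/5698740788]
step 2: x' = [-1229647748241801/1292957447114377, 846044352036767/235083172202614, -11536975516107119/5171829788457508], P' = [1091677041087224/1292957447114377 -305809568951158/117541586101307 2536256288465639/1292957447114377; -305809568951158/117541586101307 4021717487116177/352624758303921 -2013019538693657/235083172202614; 2536256288465639/1292957447114377 -2013019538693657/235083172202614 34589493148250143/5171829788457508]

step 0: x̄ = F·x = [6, 0, -15]
step 0: P̄ = F·P·Fᵀ + Q = [28 -4 -32; -4 51 -27; -32 -27 76]
step 0: y = z − H·x̄ = [45, 25]
step 0: S = H·P̄·Hᵀ + R = [633 210; 210 266]
step 0: K = P̄·Hᵀ·S⁻¹ = [-1996/8877 1808/20713; -805/8877 6155/20713; 942/2959 -2469/41426]
step 0: x' = x̄ + K·y = [-40102/20713, 69350/20713, -89655/41426]
step 0: P' = (I − K·H)·P̄ = [137540/62139 -504136/62139 125212/20713; -504136/62139 2089364/62139 -518151/20713; 125212/20713 -518151/20713 781763/41426]
step 1: x̄ = F·x = [169859/20713, 265143/41426, -845473/41426]
step 1: P̄ = F·P·Fᵀ + Q = [8494382/62139 4123013/20713 -23693921/62139; 4123013/20713 12891675/41426 -24005697/41426; -23693921/62139 -24005697/41426 137512699/124278]
step 1: y = z − H·x̄ = [2022387/41426, 423057/20713]
step 1: S = H·P̄·Hᵀ + R = [649011493/124278 19466772/20713; 19466772/20713 5867732/20713]
step 1: K = P̄·Hᵀ·S⁻¹ = [-259711238/1424685197 174371973/1424685197; -376998933/1424685197 412413213/2849370394; 640453781/1424685197 294059343/5698740788]
step 1: x' = x̄ + K·y = [2565855787/1424685197, -10149091743/2849370394, 14765071691/5698740788]
step 1: P' = (I − K·H)·P̄ = [1215827272/1424685197 -3762646702/1424685197 2837439385/1424685197; -3762646702/1424685197 16491940029/1424685197 -24771231299/2849370394; 2837439385/1424685197 -24771231299/2849370394 38682803963/5698740788]
step 2: x̄ = F·x = [-25028494839/2849370394, -44869352705/5698740788, 125716611827/5698740788]
step 2: P̄ = F·P·Fᵀ + Q = [71944368919/1424685197 195172509837/2849370394 -376302965983/2849370394; 195172509837/2849370394 645805576179/5698740788 -1150487886377/5698740788; -376302965983/2849370394 -1150487886377/5698740788 2198370475943/5698740788]
step 2: y = z − H·x̄ = [-300979109517/5698740788, -21668016886/1424685197]
step 2: S = H·P̄·Hᵀ + R = [10459310695755/5698740788 468887173431/1424685197; 468887173431/1424685197 246649269520/1424685197]
step 2: K = P̄·Hᵀ·S⁻¹ = [-237373381852954/1292957447114377 158416842654075/1292957447114377; -91241857628923/352624758303921 33903788888887/235083172202614; 575313267189340/1292957447114377 268853070511347/5171829788457508]
step 2: x' = x̄ + K·y = [-1229647748241801/1292957447114377, 846044352036767/235083172202614, -11536975516107119/5171829788457508]
step 2: P' = (I − K·H)·P̄ = [1091677041087224/1292957447114377 -305809568951158/117541586101307 2536256288465639/1292957447114377; -305809568951158/117541586101307 4021717487116177/352624758303921 -2013019538693657/235083172202614; 2536256288465639/1292957447114377 -2013019538693657/235083172202614 34589493148250143/5171829788457508]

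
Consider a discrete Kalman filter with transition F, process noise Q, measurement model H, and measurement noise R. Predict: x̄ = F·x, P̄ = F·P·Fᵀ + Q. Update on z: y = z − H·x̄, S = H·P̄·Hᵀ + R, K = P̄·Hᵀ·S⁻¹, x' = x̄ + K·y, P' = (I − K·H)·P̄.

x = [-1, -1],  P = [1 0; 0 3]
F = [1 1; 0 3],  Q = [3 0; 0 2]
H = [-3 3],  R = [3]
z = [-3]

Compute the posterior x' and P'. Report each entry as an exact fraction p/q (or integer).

x̄ = F·x = [-2, -3]
P̄ = F·P·Fᵀ + Q = [7 9; 9 29]
y = z − H·x̄ = [0]
S = H·P̄·Hᵀ + R = [165]
K = P̄·Hᵀ·S⁻¹ = [2/55; 4/11]
x' = x̄ + K·y = [-2, -3]
P' = (I − K·H)·P̄ = [373/55 75/11; 75/11 79/11]

x' = [-2, -3]
P' = [373/55 75/11; 75/11 79/11]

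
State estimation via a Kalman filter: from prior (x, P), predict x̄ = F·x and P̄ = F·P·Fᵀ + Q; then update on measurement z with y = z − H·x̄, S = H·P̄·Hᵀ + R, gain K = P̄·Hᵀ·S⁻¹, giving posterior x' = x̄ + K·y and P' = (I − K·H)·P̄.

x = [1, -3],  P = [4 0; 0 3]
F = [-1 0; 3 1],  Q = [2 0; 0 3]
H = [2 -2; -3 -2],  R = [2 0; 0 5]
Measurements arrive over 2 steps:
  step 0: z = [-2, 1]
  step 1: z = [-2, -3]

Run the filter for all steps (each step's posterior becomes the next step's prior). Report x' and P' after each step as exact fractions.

step 0: x̄ = F·x = [-1, 0]
step 0: P̄ = F·P·Fᵀ + Q = [6 -12; -12 42]
step 0: y = z − H·x̄ = [0, -2]
step 0: S = H·P̄·Hᵀ + R = [290 108; 108 83]
step 0: K = P̄·Hᵀ·S⁻¹ = [1170/6203 -1074/6203; -1890/6203 -1128/6203]
step 0: x' = x̄ + K·y = [-4055/6203, 2256/6203]
step 0: P' = (I − K·H)·P̄ = [1542/6203 372/6203; 372/6203 2262/6203]
step 1: x̄ = F·x = [4055/6203, -9909/6203]
step 1: P̄ = F·P·Fᵀ + Q = [13948/6203 -4998/6203; -4998/6203 36981/6203]
step 1: y = z − H·x̄ = [-40334/6203, -26262/6203]
step 1: S = H·P̄·Hᵀ + R = [256106/6203 54240/6203; 54240/6203 244495/6203]
step 1: K = P̄·Hᵀ·S⁻¹ = [177202/962029 -823128/4810145; -279363/962029 -850248/4810145]
step 1: x' = x̄ + K·y = [868257/4810145, 4998327/4810145]
step 1: P' = (I − K·H)·P̄ = [1177532/4810145 291522/4810145; 291522/4810145 1688337/4810145]

step 0: x' = [-4055/6203, 2256/6203], P' = [1542/6203 372/6203; 372/6203 2262/6203]
step 1: x' = [868257/4810145, 4998327/4810145], P' = [1177532/4810145 291522/4810145; 291522/4810145 1688337/4810145]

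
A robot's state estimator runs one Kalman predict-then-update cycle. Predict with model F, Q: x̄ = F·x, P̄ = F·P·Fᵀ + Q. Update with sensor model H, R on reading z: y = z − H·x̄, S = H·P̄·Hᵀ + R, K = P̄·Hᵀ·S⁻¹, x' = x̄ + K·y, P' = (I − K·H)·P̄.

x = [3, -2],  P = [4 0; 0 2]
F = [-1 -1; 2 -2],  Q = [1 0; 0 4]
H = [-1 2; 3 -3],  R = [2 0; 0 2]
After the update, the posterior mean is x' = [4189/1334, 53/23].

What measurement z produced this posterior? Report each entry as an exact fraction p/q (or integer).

z = [2, 3]

x̄ = F·x = [-1, 10]
P̄ = F·P·Fᵀ + Q = [7 -4; -4 28]
S = H·P̄·Hᵀ + R = [137 -225; -225 389]
K = P̄·Hᵀ·S⁻¹ = [795/1334 573/1334; 15/23 3/23]
x' − x̄ = [5523/1334, -177/23] = K·y
y = (KᵀK)⁻¹·Kᵀ·(x' − x̄) = [-19, 36]
z = y + H·x̄ = [-19, 36] + [21, -33] = [2, 3]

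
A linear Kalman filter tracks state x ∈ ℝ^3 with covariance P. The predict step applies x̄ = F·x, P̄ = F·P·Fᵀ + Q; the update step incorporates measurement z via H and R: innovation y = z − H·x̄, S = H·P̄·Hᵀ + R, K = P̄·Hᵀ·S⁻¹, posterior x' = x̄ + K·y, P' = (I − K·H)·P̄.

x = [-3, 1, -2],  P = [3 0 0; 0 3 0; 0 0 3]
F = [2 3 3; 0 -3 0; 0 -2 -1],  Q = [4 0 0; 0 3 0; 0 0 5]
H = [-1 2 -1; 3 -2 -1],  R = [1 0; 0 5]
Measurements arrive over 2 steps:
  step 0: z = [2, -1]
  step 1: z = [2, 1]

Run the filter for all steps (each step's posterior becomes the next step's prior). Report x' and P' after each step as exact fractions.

step 0: x' = [-916/285, -12/5, -191/57], P' = [174608/34485 261/55 28927/6897; 261/55 24/5 48/11; 28927/6897 48/11 32734/6897]
step 1: x' = [-2312492533/3002708407, -1380676476/3002708407, -5797326224/3002708407], P' = [5646340246/3002708407 4727858466/3002708407 3730386896/3002708407; 4727858466/3002708407 4929492045/3002708407 4272010788/3002708407; 3730386896/3002708407 4272010788/3002708407 6002709207/3002708407]

step 0: x̄ = F·x = [-9, -3, 0]
step 0: P̄ = F·P·Fᵀ + Q = [70 -27 -27; -27 30 18; -27 18 20]
step 0: y = z − H·x̄ = [-1, 20]
step 0: S = H·P̄·Hᵀ + R = [193 -472; -472 1333]
step 0: K = P̄·Hᵀ·S⁻¹ = [8051/34485 10379/34485; 27/55 3/55; -1469/6897 -1229/6897]
step 0: x' = x̄ + K·y = [-916/285, -12/5, -191/57]
step 0: P' = (I − K·H)·P̄ = [174608/34485 261/55 28927/6897; 261/55 24/5 48/11; 28927/6897 48/11 32734/6897]
step 1: x̄ = F·x = [-6749/285, 36/5, 2323/285]
step 1: P̄ = F·P·Fᵀ + Q = [10207178/34485 -6102/55 -3782356/34485; -6102/55 231/5 2304/55; -3782356/34485 2304/55 1600127/34485]
step 1: y = z − H·x̄ = [-1592/57, 26959/285]
step 1: S = H·P̄·Hᵀ + R = [4035058/6897 -11687431/6897; -11687431/6897 174393998/34485]
step 1: K = P̄·Hᵀ·S⁻¹ = [78989790/3002708407 750583382/3002708407; 859114836/3002708407 10516104/3002708407; -1189074527/3002708407 -671114019/3002708407]
step 1: x' = x̄ + K·y = [-2312492533/3002708407, -1380676476/3002708407, -5797326224/3002708407]
step 1: P' = (I − K·H)·P̄ = [5646340246/3002708407 4727858466/3002708407 3730386896/3002708407; 4727858466/3002708407 4929492045/3002708407 4272010788/3002708407; 3730386896/3002708407 4272010788/3002708407 6002709207/3002708407]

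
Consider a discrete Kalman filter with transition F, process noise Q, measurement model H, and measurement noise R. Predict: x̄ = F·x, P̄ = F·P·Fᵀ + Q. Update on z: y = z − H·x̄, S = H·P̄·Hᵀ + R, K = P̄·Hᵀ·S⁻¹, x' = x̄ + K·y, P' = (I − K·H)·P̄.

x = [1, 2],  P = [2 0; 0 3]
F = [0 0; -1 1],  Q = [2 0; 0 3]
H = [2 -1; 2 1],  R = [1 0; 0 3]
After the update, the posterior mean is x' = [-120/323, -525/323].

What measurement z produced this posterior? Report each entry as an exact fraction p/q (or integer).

z = [1, -3]

x̄ = F·x = [0, 1]
P̄ = F·P·Fᵀ + Q = [2 0; 0 8]
S = H·P̄·Hᵀ + R = [17 0; 0 19]
K = P̄·Hᵀ·S⁻¹ = [4/17 4/19; -8/17 8/19]
x' − x̄ = [-120/323, -848/323] = K·y
y = (KᵀK)⁻¹·Kᵀ·(x' − x̄) = [2, -4]
z = y + H·x̄ = [2, -4] + [-1, 1] = [1, -3]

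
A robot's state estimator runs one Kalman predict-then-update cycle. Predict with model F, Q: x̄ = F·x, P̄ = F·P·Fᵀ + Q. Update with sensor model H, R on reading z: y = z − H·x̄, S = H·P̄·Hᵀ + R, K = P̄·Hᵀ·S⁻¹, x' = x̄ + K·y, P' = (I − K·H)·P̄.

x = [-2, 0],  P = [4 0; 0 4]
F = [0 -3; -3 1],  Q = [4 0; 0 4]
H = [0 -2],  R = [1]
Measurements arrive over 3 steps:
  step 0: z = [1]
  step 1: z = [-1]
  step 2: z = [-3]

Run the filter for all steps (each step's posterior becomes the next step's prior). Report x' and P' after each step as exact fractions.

step 0: x̄ = F·x = [0, 6]
step 0: P̄ = F·P·Fᵀ + Q = [40 -12; -12 44]
step 0: y = z − H·x̄ = [13]
step 0: S = H·P̄·Hᵀ + R = [177]
step 0: K = P̄·Hᵀ·S⁻¹ = [8/59; -88/177]
step 0: x' = x̄ + K·y = [104/59, -82/177]
step 0: P' = (I − K·H)·P̄ = [2168/59 -4/59; -4/59 44/177]
step 1: x̄ = F·x = [82/59, -1018/177]
step 1: P̄ = F·P·Fᵀ + Q = [368/59 -80/59; -80/59 59360/177]
step 1: y = z − H·x̄ = [-2213/177]
step 1: S = H·P̄·Hᵀ + R = [237617/177]
step 1: K = P̄·Hᵀ·S⁻¹ = [480/237617; -118720/237617]
step 1: x' = x̄ + K·y = [324246/237617, 117702/237617]
step 1: P' = (I − K·H)·P̄ = [1480784/237617 -240/237617; -240/237617 59360/237617]
step 2: x̄ = F·x = [-353106/237617, -855036/237617]
step 2: P̄ = F·P·Fᵀ + Q = [1484708/237617 -180240/237617; -180240/237617 14338324/237617]
step 2: y = z − H·x̄ = [-2422923/237617]
step 2: S = H·P̄·Hᵀ + R = [57590913/237617]
step 2: K = P̄·Hᵀ·S⁻¹ = [120160/19196971; -28676648/57590913]
step 2: x' = x̄ + K·y = [-29752518/19196971, 28391636/19196971]
step 2: P' = (I − K·H)·P̄ = [119766604/19196971 -60080/19196971; -60080/19196971 14338324/57590913]

step 0: x' = [104/59, -82/177], P' = [2168/59 -4/59; -4/59 44/177]
step 1: x' = [324246/237617, 117702/237617], P' = [1480784/237617 -240/237617; -240/237617 59360/237617]
step 2: x' = [-29752518/19196971, 28391636/19196971], P' = [119766604/19196971 -60080/19196971; -60080/19196971 14338324/57590913]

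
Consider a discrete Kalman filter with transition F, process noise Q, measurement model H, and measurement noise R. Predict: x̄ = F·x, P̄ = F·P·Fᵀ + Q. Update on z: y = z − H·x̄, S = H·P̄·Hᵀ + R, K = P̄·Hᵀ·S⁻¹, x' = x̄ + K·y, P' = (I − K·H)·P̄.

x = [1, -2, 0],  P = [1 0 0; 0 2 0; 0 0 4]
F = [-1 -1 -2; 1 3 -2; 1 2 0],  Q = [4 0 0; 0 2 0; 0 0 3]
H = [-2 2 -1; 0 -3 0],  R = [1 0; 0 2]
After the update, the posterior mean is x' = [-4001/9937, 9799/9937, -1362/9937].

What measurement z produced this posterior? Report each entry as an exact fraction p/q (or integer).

x̄ = F·x = [1, -5, -3]
P̄ = F·P·Fᵀ + Q = [23 9 -5; 9 37 13; -5 13 12]
S = H·P̄·Hᵀ + R = [109 -129; -129 335]
K = P̄·Hᵀ·S⁻¹ = [-5594/9937 -2955/9937; 43/9937 -3276/9937; 3009/19874 -1155/19874]
x' − x̄ = [-13938/9937, 59484/9937, 28449/9937] = K·y
y = (KᵀK)⁻¹·Kᵀ·(x' − x̄) = [12, -18]
z = y + H·x̄ = [12, -18] + [-9, 15] = [3, -3]

z = [3, -3]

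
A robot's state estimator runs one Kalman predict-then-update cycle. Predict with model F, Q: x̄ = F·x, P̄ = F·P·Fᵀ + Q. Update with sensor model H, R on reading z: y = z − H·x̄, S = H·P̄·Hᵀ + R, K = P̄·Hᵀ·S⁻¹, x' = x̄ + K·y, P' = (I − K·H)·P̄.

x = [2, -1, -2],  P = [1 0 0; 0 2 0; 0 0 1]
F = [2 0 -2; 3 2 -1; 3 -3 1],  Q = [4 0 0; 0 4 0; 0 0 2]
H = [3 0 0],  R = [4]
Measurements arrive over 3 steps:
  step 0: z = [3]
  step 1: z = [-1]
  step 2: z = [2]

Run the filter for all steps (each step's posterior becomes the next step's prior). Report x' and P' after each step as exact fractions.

step 0: x̄ = F·x = [8, 6, 7]
step 0: P̄ = F·P·Fᵀ + Q = [12 8 4; 8 22 -4; 4 -4 30]
step 0: y = z − H·x̄ = [-21]
step 0: S = H·P̄·Hᵀ + R = [112]
step 0: K = P̄·Hᵀ·S⁻¹ = [9/28; 3/14; 3/28]
step 0: x' = x̄ + K·y = [5/4, 3/2, 19/4]
step 0: P' = (I − K·H)·P̄ = [3/7 2/7 1/7; 2/7 118/7 -46/7; 1/7 -46/7 201/7]
step 1: x̄ = F·x = [-7, 2, 4]
step 1: P̄ = F·P·Fᵀ + Q = [836/7 604/7 -676/7; 604/7 930/7 -1118/7; -676/7 -1118/7 1550/7]
step 1: y = z − H·x̄ = [20]
step 1: S = H·P̄·Hᵀ + R = [7552/7]
step 1: K = P̄·Hᵀ·S⁻¹ = [627/1888; 453/1888; -507/1888]
step 1: x' = x̄ + K·y = [-169/472, 3209/472, -647/472]
step 1: P' = (I − K·H)·P̄ = [209/472 151/472 -169/472; 151/472 33393/472 -42575/472; -169/472 -42575/472 67793/472]
step 2: x̄ = F·x = [239/118, 3279/236, -10781/472]
step 2: P̄ = F·P·Fᵀ + Q = [34406/59 38637/59 -97503/118; 38637/59 94565/118 -239799/236; -97503/118 -239799/236 622873/472]
step 2: y = z − H·x̄ = [-481/118]
step 2: S = H·P̄·Hᵀ + R = [309890/59]
step 2: K = P̄·Hᵀ·S⁻¹ = [51609/154945; 115911/309890; -41787/88540]
step 2: x' = x̄ + K·y = [103457/154945, 1916574/154945, -463004/22135]
step 2: P' = (I − K·H)·P̄ = [68812/154945 77274/154945 -13929/22135; 77274/154945 10313678/154945 -1967703/22135; -13929/22135 -1967703/22135 3314026/22135]

step 0: x' = [5/4, 3/2, 19/4], P' = [3/7 2/7 1/7; 2/7 118/7 -46/7; 1/7 -46/7 201/7]
step 1: x' = [-169/472, 3209/472, -647/472], P' = [209/472 151/472 -169/472; 151/472 33393/472 -42575/472; -169/472 -42575/472 67793/472]
step 2: x' = [103457/154945, 1916574/154945, -463004/22135], P' = [68812/154945 77274/154945 -13929/22135; 77274/154945 10313678/154945 -1967703/22135; -13929/22135 -1967703/22135 3314026/22135]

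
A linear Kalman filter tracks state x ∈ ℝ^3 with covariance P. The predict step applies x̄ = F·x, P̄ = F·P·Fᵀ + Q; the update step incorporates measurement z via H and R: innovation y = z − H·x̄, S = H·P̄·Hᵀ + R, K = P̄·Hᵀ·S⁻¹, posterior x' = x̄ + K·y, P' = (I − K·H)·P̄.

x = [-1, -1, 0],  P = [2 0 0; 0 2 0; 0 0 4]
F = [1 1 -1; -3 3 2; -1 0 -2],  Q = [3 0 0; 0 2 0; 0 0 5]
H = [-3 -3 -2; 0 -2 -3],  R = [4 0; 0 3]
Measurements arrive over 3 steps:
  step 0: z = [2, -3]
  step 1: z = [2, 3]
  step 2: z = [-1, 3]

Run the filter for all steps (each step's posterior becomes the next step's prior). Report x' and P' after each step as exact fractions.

step 0: x' = [-5928/3539, 9744/17695, 11537/17695], P' = [28078/3539 -48426/3539 31672/3539; -48426/3539 448572/17695 -299919/17695; 31672/3539 -299919/17695 412361/35390]
step 1: x' = [-423063323/204966031, 15732019722/4714218713, -29162943549/9428437426], P' = [454791144/204966031 -643928610/204966031 380655413/204966031; -643928610/204966031 27351580182/4714218713 -17723010852/4714218713; 380655413/204966031 -17723010852/4714218713 25829204551/9428437426]
step 2: x' = [580572152219992/298763733538861, -620821085600142/298763733538861, 324092913699931/597527467077722], P' = [636687465641436/298763733538861 -895905961535082/298763733538861 527386601582147/298763733538861; -895905961535082/298763733538861 1663538197380438/298763733538861 -1078295912131122/298763733538861; 527386601582147/298763733538861 -1078295912131122/298763733538861 1579220372152829/597527467077722]

step 0: x̄ = F·x = [-2, 0, 1]
step 0: P̄ = F·P·Fᵀ + Q = [11 -8 6; -8 54 -10; 6 -10 23]
step 0: y = z − H·x̄ = [-2, 0]
step 0: S = H·P̄·Hᵀ + R = [489 338; 338 306]
step 0: K = P̄·Hᵀ·S⁻¹ = [-575/3539 612/3539; -4872/17695 871/17695; 3079/17695 -12469/35390]
step 0: x' = x̄ + K·y = [-5928/3539, 9744/17695, 11537/17695]
step 0: P' = (I − K·H)·P̄ = [28078/3539 -48426/3539 31672/3539; -48426/3539 448572/17695 -299919/17695; 31672/3539 -299919/17695 412361/35390]
step 1: x̄ = F·x = [-31433/17695, 141226/17695, 6566/17695]
step 1: P̄ = F·P·Fᵀ + Q = [1294171/35390 1603904/17695 955579/17695; 1603904/17695 5019762/17695 2755792/17695; 955579/17695 2755792/17695 1687027/17695]
step 1: y = z − H·x̄ = [377901/17695, 71047/3539]
step 1: S = H·P̄·Hᵀ + R = [262454479/35390 18857933/3539; 18857933/3539 13676976/3539]
step 1: K = P̄·Hᵀ·S⁻¹ = [-48474607/204966031 48630327/204966031; -544411188/4714218713 -511375936/4714218713; 268651127/4714218713 -2198523415/9428437426]
step 1: x' = x̄ + K·y = [-423063323/204966031, 15732019722/4714218713, -29162943549/9428437426]
step 1: P' = (I − K·H)·P̄ = [454791144/204966031 -643928610/204966031 380655413/204966031; -643928610/204966031 27351580182/4714218713 -17723010852/4714218713; 380655413/204966031 -17723010852/4714218713 25829204551/9428437426]
step 2: x̄ = F·x = [41166070135/9428437426, 47224484904/4714218713, 38893399978/4714218713]
step 2: P̄ = F·P·Fᵀ + Q = [106368383109/9428437426 86343330406/4714218713 56870313474/4714218713; 86343330406/4714218713 350242255302/4714218713 165511617032/4714218713; 56870313474/4714218713 165511617032/4714218713 120709996975/4714218713]
step 2: y = z − H·x̄ = [552990282315/9428437426, 225271825881/4714218713]
step 2: S = H·P̄·Hᵀ + R = [16710595995681/9428437426 6007257338780/4714218713; 6007257338780/4714218713 4487641054506/4714218713]
step 2: K = P̄·Hᵀ·S⁻¹ = [-69279428870839/298763733538861 69884039441241/298763733538861; -36576220818456/298763733538861 -30729552789170/298763733538861; 18376889873524/298763733538861 -141492489311333/597527467077722]
step 2: x' = x̄ + K·y = [580572152219992/298763733538861, -620821085600142/298763733538861, 324092913699931/597527467077722]
step 2: P' = (I − K·H)·P̄ = [636687465641436/298763733538861 -895905961535082/298763733538861 527386601582147/298763733538861; -895905961535082/298763733538861 1663538197380438/298763733538861 -1078295912131122/298763733538861; 527386601582147/298763733538861 -1078295912131122/298763733538861 1579220372152829/597527467077722]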